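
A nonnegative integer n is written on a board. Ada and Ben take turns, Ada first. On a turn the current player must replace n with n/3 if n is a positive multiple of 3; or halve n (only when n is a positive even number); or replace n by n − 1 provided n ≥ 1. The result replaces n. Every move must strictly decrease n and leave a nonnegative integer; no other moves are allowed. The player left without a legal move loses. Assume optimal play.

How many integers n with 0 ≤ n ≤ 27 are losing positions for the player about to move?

Label each position W (a win for the player to move) or L (a loss). A position with no legal move is L; any other position is W exactly when some move reaches an L, and L when every move reaches a W.
n=0: no move → L
n=1: W (go to 0, an L position)
n=2: L (sole option 1(W) is W)
n=3: W (go to 2, an L position)
n=4: W (go to 2, an L position)
n=5: L (sole option 4(W) is W)
n=6: W (go to 2, an L position)
n=7: L (sole option 6(W) is W)
n=8: W (go to 7, an L position)
n=9: L (options 3(W), 8(W) are all W)
n=10: W (go to 5, an L position)
n=11: L (sole option 10(W) is W)
n=12: W (go to 11, an L position)
n=13: L (sole option 12(W) is W)
n=14: W (go to 7, an L position)
n=15: W (go to 5, an L position)
n=16: L (options 8(W), 15(W) are all W)
n=17: W (go to 16, an L position)
n=18: W (go to 9, an L position)
n=19: L (sole option 18(W) is W)
n=20: W (go to 19, an L position)
n=21: W (go to 7, an L position)
n=22: W (go to 11, an L position)
n=23: L (sole option 22(W) is W)
n=24: W (go to 23, an L position)
n=25: L (sole option 24(W) is W)
n=26: W (go to 13, an L position)
n=27: W (go to 9, an L position)
L entries with 0 ≤ n ≤ 27: n = 0, 2, 5, 7, 9, 11, 13, 16, 19, 23, 25; that makes 11.

11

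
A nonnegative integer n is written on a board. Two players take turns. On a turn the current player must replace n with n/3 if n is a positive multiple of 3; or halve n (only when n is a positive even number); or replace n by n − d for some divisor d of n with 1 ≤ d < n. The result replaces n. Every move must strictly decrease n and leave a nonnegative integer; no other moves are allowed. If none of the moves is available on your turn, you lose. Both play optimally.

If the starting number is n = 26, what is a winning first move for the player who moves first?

Move to 13.

Positions with no move are L. A position that does have a move is losing for the player to move precisely when every available move leads to a winning position for the opponent. Fill in the labels:
n=0: no move → L
n=1: no move → L
n=2: can move to 1, which is L ⇒ W
n=3: can move to 1, which is L ⇒ W
n=4: moves to 2(W), 3(W); every one is W ⇒ L
n=5: can move to 4, which is L ⇒ W
n=6: can move to 4, which is L ⇒ W
n=7: the only move is to 6(W), a W ⇒ L
n=8: can move to 4, which is L ⇒ W
n=9: moves to 3(W), 6(W), 8(W); every one is W ⇒ L
n=10: can move to 9, which is L ⇒ W
n=11: the only move is to 10(W), a W ⇒ L
n=12: can move to 4, which is L ⇒ W
n=13: the only move is to 12(W), a W ⇒ L
n=14: can move to 7, which is L ⇒ W
n=15: moves to 5(W), 10(W), 12(W), 14(W); every one is W ⇒ L
n=16: can move to 15, which is L ⇒ W
n=17: the only move is to 16(W), a W ⇒ L
n=18: can move to 9, which is L ⇒ W
n=19: the only move is to 18(W), a W ⇒ L
n=20: can move to 15, which is L ⇒ W
n=21: can move to 7, which is L ⇒ W
n=22: can move to 11, which is L ⇒ W
n=23: the only move is to 22(W), a W ⇒ L
n=24: can move to 23, which is L ⇒ W
n=25: moves to 20(W), 24(W); every one is W ⇒ L
n=26: can move to 13, which is L ⇒ W
From 26, the L positions reachable in one move are: 13, 25. Any move reaching one of these is winning.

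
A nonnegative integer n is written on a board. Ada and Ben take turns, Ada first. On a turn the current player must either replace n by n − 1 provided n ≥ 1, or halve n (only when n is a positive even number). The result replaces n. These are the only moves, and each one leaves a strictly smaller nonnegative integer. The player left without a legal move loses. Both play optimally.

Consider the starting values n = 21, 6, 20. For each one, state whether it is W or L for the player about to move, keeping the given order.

21: L, 6: W, 20: W

Work bottom-up. With no move the player to move loses. Otherwise the position is W if at least one move leads to an L position for the opponent, and L if every move leads to a W.
n=0: no move → L
n=1: reaches L-position 0 → W
n=2: only reaches 1(W), which is W → L
n=3: reaches L-position 2 → W
n=4: reaches L-position 2 → W
n=5: only reaches 4(W), which is W → L
n=6: reaches L-position 5 → W
n=7: only reaches 6(W), which is W → L
n=8: reaches L-position 7 → W
n=9: only reaches 8(W), which is W → L
n=10: reaches L-position 5 → W
n=11: only reaches 10(W), which is W → L
n=12: reaches L-position 11 → W
n=13: only reaches 12(W), which is W → L
n=14: reaches L-position 7 → W
n=15: only reaches 14(W), which is W → L
n=16: reaches L-position 15 → W
n=17: only reaches 16(W), which is W → L
n=18: reaches L-position 9 → W
n=19: only reaches 18(W), which is W → L
n=20: reaches L-position 19 → W
n=21: only reaches 20(W), which is W → L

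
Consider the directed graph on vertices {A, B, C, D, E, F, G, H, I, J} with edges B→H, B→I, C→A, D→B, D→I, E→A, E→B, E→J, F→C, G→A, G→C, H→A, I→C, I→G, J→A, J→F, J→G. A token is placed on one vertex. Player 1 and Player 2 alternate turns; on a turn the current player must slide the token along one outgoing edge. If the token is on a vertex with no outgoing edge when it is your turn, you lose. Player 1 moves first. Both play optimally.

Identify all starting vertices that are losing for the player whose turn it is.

Classify positions by backward induction: terminal positions (no move available) are L. From any other position, the mover wins iff some move reaches an L.
Every edge goes from a vertex to one that appears earlier in the order A, H, C, G, I, B, D, F, J, E, so processing vertices in that order labels each vertex after all of its successors.
A: no outgoing edge → L
H: reaches L-position A → W
C: reaches L-position A → W
G: reaches L-position A → W
I: only reaches G(W), C(W), all W → L
B: reaches L-position I → W
D: reaches L-position I → W
F: only reaches C(W), which is W → L
J: reaches L-position F → W
E: reaches L-position A → W
The losing starting vertices are exactly the entries labelled L in this table (3 of them).

A, F, I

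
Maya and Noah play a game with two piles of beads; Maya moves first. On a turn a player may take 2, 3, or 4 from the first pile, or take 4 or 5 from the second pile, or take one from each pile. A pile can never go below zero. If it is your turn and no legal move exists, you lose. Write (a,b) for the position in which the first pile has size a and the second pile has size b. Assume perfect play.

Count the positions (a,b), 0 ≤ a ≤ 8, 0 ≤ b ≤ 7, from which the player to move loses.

Build the W/L table. Terminal = L. A non-terminal position is W if it has a move to some L; otherwise it is L.
Every move lowers a or b (never raises either), so fill the grid row by row in increasing a, and left to right within a row: each cell's successors are then already labelled.
      b=0  b=1  b=2  b=3  b=4  b=5  b=6  b=7
a=0:    L    L    L    L    W    W    W    W
a=1:    L    W    W    W    W    W    L    L
a=2:    W    W    W    W    L    L    L    W
a=3:    W    W    W    W    L    W    W    W
a=4:    W    W    W    W    W    W    W    W
a=5:    W    L    L    L    W    W    W    W
a=6:    L    L    W    W    W    W    W    L
a=7:    L    W    W    W    W    W    L    L
a=8:    W    W    W    W    L    L    L    W
Cells with no legal move (terminal, hence L): (0,0), (0,1), (0,2), (0,3), (1,0).
The remaining L cells, each justified by listing all of its moves:
(1,6): only reaches (1,2)(W), (1,1)(W), (0,5)(W), all W → L
(1,7): only reaches (1,3)(W), (1,2)(W), (0,6)(W), all W → L
(2,4): only reaches (0,4)(W), (2,0)(W), (1,3)(W), all W → L
(2,5): only reaches (0,5)(W), (2,1)(W), (2,0)(W), (1,4)(W), all W → L
(2,6): only reaches (0,6)(W), (2,2)(W), (2,1)(W), (1,5)(W), all W → L
(3,4): only reaches (1,4)(W), (0,4)(W), (3,0)(W), (2,3)(W), all W → L
(5,1): only reaches (3,1)(W), (2,1)(W), (1,1)(W), (4,0)(W), all W → L
(5,2): only reaches (3,2)(W), (2,2)(W), (1,2)(W), (4,1)(W), all W → L
(5,3): only reaches (3,3)(W), (2,3)(W), (1,3)(W), (4,2)(W), all W → L
(6,0): only reaches (4,0)(W), (3,0)(W), (2,0)(W), all W → L
(6,1): only reaches (4,1)(W), (3,1)(W), (2,1)(W), (5,0)(W), all W → L
(6,7): only reaches (4,7)(W), (3,7)(W), (2,7)(W), (6,3)(W), (6,2)(W), (5,6)(W), all W → L
(7,0): only reaches (5,0)(W), (4,0)(W), (3,0)(W), all W → L
(7,6): only reaches (5,6)(W), (4,6)(W), (3,6)(W), (7,2)(W), (7,1)(W), (6,5)(W), all W → L
(7,7): only reaches (5,7)(W), (4,7)(W), (3,7)(W), (7,3)(W), (7,2)(W), (6,6)(W), all W → L
(8,4): only reaches (6,4)(W), (5,4)(W), (4,4)(W), (8,0)(W), (7,3)(W), all W → L
(8,5): only reaches (6,5)(W), (5,5)(W), (4,5)(W), (8,1)(W), (8,0)(W), (7,4)(W), all W → L
(8,6): only reaches (6,6)(W), (5,6)(W), (4,6)(W), (8,2)(W), (8,1)(W), (7,5)(W), all W → L
Every other cell has at least one move into one of the L cells above, so it is W.
L cells per row: a=0: 4, a=1: 3, a=2: 3, a=3: 1, a=4: 0, a=5: 3, a=6: 3, a=7: 3, a=8: 3; total 23.

23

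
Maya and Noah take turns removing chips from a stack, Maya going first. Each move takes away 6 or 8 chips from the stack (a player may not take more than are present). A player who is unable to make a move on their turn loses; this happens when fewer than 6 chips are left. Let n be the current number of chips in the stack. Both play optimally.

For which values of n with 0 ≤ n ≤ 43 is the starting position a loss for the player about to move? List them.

0, 1, 2, 3, 4, 5, 14, 15, 16, 17, 18, 19, 28, 29, 30, 31, 32, 33, 42, 43

Work bottom-up. With no move the player to move loses. Otherwise the position is W if at least one move leads to an L position for the opponent, and L if every move leads to a W.
n=0: no move → L
n=1: no move → L
n=2: no move → L
n=3: no move → L
n=4: no move → L
n=5: no move → L
n=6: can move to 0, which is L ⇒ W
n=7: can move to 1, which is L ⇒ W
n=8: can move to 2, which is L ⇒ W
n=9: can move to 3, which is L ⇒ W
n=10: can move to 4, which is L ⇒ W
n=11: can move to 5, which is L ⇒ W
n=12: can move to 4, which is L ⇒ W
n=13: can move to 5, which is L ⇒ W
n=14: moves to 8(W), 6(W); every one is W ⇒ L
n=15: moves to 9(W), 7(W); every one is W ⇒ L
n=16: moves to 10(W), 8(W); every one is W ⇒ L
n=17: moves to 11(W), 9(W); every one is W ⇒ L
n=18: moves to 12(W), 10(W); every one is W ⇒ L
n=19: moves to 13(W), 11(W); every one is W ⇒ L
n=20: can move to 14, which is L ⇒ W
n=21: can move to 15, which is L ⇒ W
n=22: can move to 16, which is L ⇒ W
n=23: can move to 17, which is L ⇒ W
n=24: can move to 18, which is L ⇒ W
n=25: can move to 19, which is L ⇒ W
n=26: can move to 18, which is L ⇒ W
n=27: can move to 19, which is L ⇒ W
n=28: moves to 22(W), 20(W); every one is W ⇒ L
n=29: moves to 23(W), 21(W); every one is W ⇒ L
n=30: moves to 24(W), 22(W); every one is W ⇒ L
n=31: moves to 25(W), 23(W); every one is W ⇒ L
n=32: moves to 26(W), 24(W); every one is W ⇒ L
n=33: moves to 27(W), 25(W); every one is W ⇒ L
n=34: can move to 28, which is L ⇒ W
n=35: can move to 29, which is L ⇒ W
n=36: can move to 30, which is L ⇒ W
n=37: can move to 31, which is L ⇒ W
n=38: can move to 32, which is L ⇒ W
n=39: can move to 33, which is L ⇒ W
n=40: can move to 32, which is L ⇒ W
n=41: can move to 33, which is L ⇒ W
n=42: moves to 36(W), 34(W); every one is W ⇒ L
n=43: moves to 37(W), 35(W); every one is W ⇒ L
The losing starting values of n are exactly the entries labelled L in this table (20 of them).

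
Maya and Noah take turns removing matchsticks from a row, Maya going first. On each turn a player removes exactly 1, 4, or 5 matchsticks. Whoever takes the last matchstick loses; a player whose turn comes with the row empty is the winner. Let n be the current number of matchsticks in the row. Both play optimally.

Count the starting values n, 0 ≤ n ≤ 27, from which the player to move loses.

Classify positions by backward induction: terminal positions (no move available) are W. From any other position, the mover wins iff some move reaches an L.
n=0: no move; the opponent has just taken the last matchstick and therefore loses → W
n=1: only reaches 0(W), which is W → L
n=2: reaches L-position 1 → W
n=3: only reaches 2(W), which is W → L
n=4: reaches L-position 3 → W
n=5: reaches L-position 1 → W
n=6: reaches L-position 1 → W
n=7: reaches L-position 3 → W
n=8: reaches L-position 3 → W
n=9: only reaches 8(W), 5(W), 4(W), all W → L
n=10: reaches L-position 9 → W
n=11: only reaches 10(W), 7(W), 6(W), all W → L
n=12: reaches L-position 11 → W
n=13: reaches L-position 9 → W
n=14: reaches L-position 9 → W
n=15: reaches L-position 11 → W
n=16: reaches L-position 11 → W
n=17: only reaches 16(W), 13(W), 12(W), all W → L
n=18: reaches L-position 17 → W
n=19: only reaches 18(W), 15(W), 14(W), all W → L
n=20: reaches L-position 19 → W
n=21: reaches L-position 17 → W
n=22: reaches L-position 17 → W
n=23: reaches L-position 19 → W
n=24: reaches L-position 19 → W
n=25: only reaches 24(W), 21(W), 20(W), all W → L
n=26: reaches L-position 25 → W
n=27: only reaches 26(W), 23(W), 22(W), all W → L
L entries with 0 ≤ n ≤ 27: n = 1, 3, 9, 11, 17, 19, 25, 27; that makes 8.

8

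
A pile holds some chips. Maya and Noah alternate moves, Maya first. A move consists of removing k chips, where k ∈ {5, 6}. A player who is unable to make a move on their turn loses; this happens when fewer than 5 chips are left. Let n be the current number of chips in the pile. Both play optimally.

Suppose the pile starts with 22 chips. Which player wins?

Noah wins.

Label each position W (a win for the player to move) or L (a loss). A position with no legal move is L; any other position is W exactly when some move reaches an L, and L when every move reaches a W.
n=0: no move → L
n=1: no move → L
n=2: no move → L
n=3: no move → L
n=4: no move → L
n=5: →0(L), so W
n=6: →1(L), so W
n=7: →2(L), so W
n=8: →3(L), so W
n=9: →4(L), so W
n=10: →4(L), so W
n=11: →6(W), 5(W) — all W, so L
n=12: →7(W), 6(W) — all W, so L
n=13: →8(W), 7(W) — all W, so L
n=14: →9(W), 8(W) — all W, so L
n=15: →10(W), 9(W) — all W, so L
n=16: →11(L), so W
n=17: →12(L), so W
n=18: →13(L), so W
n=19: →14(L), so W
n=20: →15(L), so W
n=21: →15(L), so W
n=22: →17(W), 16(W) — all W, so L
Every move from 22 reaches a W position, so the mover loses.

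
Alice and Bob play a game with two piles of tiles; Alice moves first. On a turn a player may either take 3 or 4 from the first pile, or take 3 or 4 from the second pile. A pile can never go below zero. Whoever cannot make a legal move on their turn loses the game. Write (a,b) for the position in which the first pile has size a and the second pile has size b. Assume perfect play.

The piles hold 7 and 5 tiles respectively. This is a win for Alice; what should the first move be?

Build the W/L table. Terminal = L. A non-terminal position is W if it has a move to some L; otherwise it is L.
No move ever increases a pile, so every position that can arise here has a ≤ 7 and b ≤ 5; it is enough to label the cells with 0 ≤ a ≤ 7 and 0 ≤ b ≤ 5.
Every move lowers a or b (never raises either), so fill the grid row by row in increasing a, and left to right within a row: each cell's successors are then already labelled.
      b=0  b=1  b=2  b=3  b=4  b=5
a=0:    L    L    L    W    W    W
a=1:    L    L    L    W    W    W
a=2:    L    L    L    W    W    W
a=3:    W    W    W    L    L    L
a=4:    W    W    W    L    L    L
a=5:    W    W    W    L    L    L
a=6:    W    W    W    W    W    W
a=7:    L    L    L    W    W    W
Cells with no legal move (terminal, hence L): (0,0), (0,1), (0,2), (1,0), (1,1), (1,2), (2,0), (2,1), (2,2).
The remaining L cells, each justified by listing all of its moves:
(3,3): only reaches (0,3)(W), (3,0)(W), all W → L
(3,4): only reaches (0,4)(W), (3,1)(W), (3,0)(W), all W → L
(3,5): only reaches (0,5)(W), (3,2)(W), (3,1)(W), all W → L
(4,3): only reaches (1,3)(W), (0,3)(W), (4,0)(W), all W → L
(4,4): only reaches (1,4)(W), (0,4)(W), (4,1)(W), (4,0)(W), all W → L
(4,5): only reaches (1,5)(W), (0,5)(W), (4,2)(W), (4,1)(W), all W → L
(5,3): only reaches (2,3)(W), (1,3)(W), (5,0)(W), all W → L
(5,4): only reaches (2,4)(W), (1,4)(W), (5,1)(W), (5,0)(W), all W → L
(5,5): only reaches (2,5)(W), (1,5)(W), (5,2)(W), (5,1)(W), all W → L
(7,0): only reaches (4,0)(W), (3,0)(W), all W → L
(7,1): only reaches (4,1)(W), (3,1)(W), all W → L
(7,2): only reaches (4,2)(W), (3,2)(W), all W → L
Every other cell has at least one move into one of the L cells above, so it is W.
From (7,5), the L positions reachable in one move are: (4,5), (3,5), (7,2), (7,1). Any move reaching one of these is winning.

Move to (4,5).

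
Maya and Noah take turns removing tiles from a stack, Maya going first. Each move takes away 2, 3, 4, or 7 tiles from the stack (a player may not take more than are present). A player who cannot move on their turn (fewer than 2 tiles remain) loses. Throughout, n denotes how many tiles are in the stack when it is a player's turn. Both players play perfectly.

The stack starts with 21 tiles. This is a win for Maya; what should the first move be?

Remove 4, leaving 17.

Compute win/loss labels from the base case upward. A position with no move is L. Any other position is W if it can reach an L in one move, else L.
n=0: no move → L
n=1: no move → L
n=2: W (go to 0, an L position)
n=3: W (go to 1, an L position)
n=4: W (go to 1, an L position)
n=5: W (go to 1, an L position)
n=6: L (options 4(W), 3(W), 2(W) are all W)
n=7: W (go to 0, an L position)
n=8: W (go to 6, an L position)
n=9: W (go to 6, an L position)
n=10: W (go to 6, an L position)
n=11: L (options 9(W), 8(W), 7(W), 4(W) are all W)
n=12: L (options 10(W), 9(W), 8(W), 5(W) are all W)
n=13: W (go to 11, an L position)
n=14: W (go to 12, an L position)
n=15: W (go to 12, an L position)
n=16: W (go to 12, an L position)
n=17: L (options 15(W), 14(W), 13(W), 10(W) are all W)
n=18: W (go to 11, an L position)
n=19: W (go to 17, an L position)
n=20: W (go to 17, an L position)
n=21: W (go to 17, an L position)
From 21, the L positions reachable in one move are: 17.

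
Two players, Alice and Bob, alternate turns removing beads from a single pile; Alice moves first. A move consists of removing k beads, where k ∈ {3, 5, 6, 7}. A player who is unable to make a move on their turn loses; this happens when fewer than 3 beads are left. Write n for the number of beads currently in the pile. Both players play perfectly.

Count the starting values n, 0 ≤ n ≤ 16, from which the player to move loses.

Build the W/L table. Terminal = L. A non-terminal position is W if it has a move to some L; otherwise it is L.
n=0: no move → L
n=1: no move → L
n=2: no move → L
n=3: can move to 0, which is L ⇒ W
n=4: can move to 1, which is L ⇒ W
n=5: can move to 2, which is L ⇒ W
n=6: can move to 1, which is L ⇒ W
n=7: can move to 2, which is L ⇒ W
n=8: can move to 2, which is L ⇒ W
n=9: can move to 2, which is L ⇒ W
n=10: moves to 7(W), 5(W), 4(W), 3(W); every one is W ⇒ L
n=11: moves to 8(W), 6(W), 5(W), 4(W); every one is W ⇒ L
n=12: moves to 9(W), 7(W), 6(W), 5(W); every one is W ⇒ L
n=13: can move to 10, which is L ⇒ W
n=14: can move to 11, which is L ⇒ W
n=15: can move to 12, which is L ⇒ W
n=16: can move to 11, which is L ⇒ W
L entries with 0 ≤ n ≤ 16: n = 0, 1, 2, 10, 11, 12; that makes 6.

6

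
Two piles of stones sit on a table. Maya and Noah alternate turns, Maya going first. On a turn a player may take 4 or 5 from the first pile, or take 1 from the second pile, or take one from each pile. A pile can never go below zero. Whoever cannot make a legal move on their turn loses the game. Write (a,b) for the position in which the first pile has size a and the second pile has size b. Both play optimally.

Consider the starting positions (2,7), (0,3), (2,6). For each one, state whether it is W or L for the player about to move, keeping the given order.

(2,7): W, (0,3): W, (2,6): L

Work bottom-up. With no move the player to move loses. Otherwise the position is W if at least one move leads to an L position for the opponent, and L if every move leads to a W.
No move ever increases a pile, so every position that can arise here has a ≤ 2 and b ≤ 7; it is enough to label the cells with 0 ≤ a ≤ 2 and 0 ≤ b ≤ 7.
Every move lowers a or b (never raises either), so fill the grid row by row in increasing a, and left to right within a row: each cell's successors are then already labelled.
      b=0  b=1  b=2  b=3  b=4  b=5  b=6  b=7
a=0:    L    W    L    W    L    W    L    W
a=1:    L    W    L    W    L    W    L    W
a=2:    L    W    L    W    L    W    L    W
Cells with no legal move (terminal, hence L): (0,0), (1,0), (2,0).
The remaining L cells, each justified by listing all of its moves:
(0,2): only reaches (0,1)(W), which is W → L
(0,4): only reaches (0,3)(W), which is W → L
(0,6): only reaches (0,5)(W), which is W → L
(1,2): only reaches (1,1)(W), (0,1)(W), all W → L
(1,4): only reaches (1,3)(W), (0,3)(W), all W → L
(1,6): only reaches (1,5)(W), (0,5)(W), all W → L
(2,2): only reaches (2,1)(W), (1,1)(W), all W → L
(2,4): only reaches (2,3)(W), (1,3)(W), all W → L
(2,6): only reaches (2,5)(W), (1,5)(W), all W → L
Every other cell has at least one move into one of the L cells above, so it is W.
(2,7): the move to (2,6) reaches an L cell, so W
(0,3): the move to (0,2) reaches an L cell, so W
(2,6): one of the L cells justified above, so L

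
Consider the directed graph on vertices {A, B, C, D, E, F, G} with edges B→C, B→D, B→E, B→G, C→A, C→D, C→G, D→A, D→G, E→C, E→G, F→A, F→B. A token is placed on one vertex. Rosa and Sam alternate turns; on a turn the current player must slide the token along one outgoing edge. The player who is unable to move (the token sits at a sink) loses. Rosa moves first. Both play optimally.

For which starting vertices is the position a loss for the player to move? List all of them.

A, G

Classify positions by backward induction: terminal positions (no move available) are L. From any other position, the mover wins iff some move reaches an L.
Every edge goes from a vertex to one that appears earlier in the order A, G, D, C, E, B, F, so processing vertices in that order labels each vertex after all of its successors.
A: no outgoing edge → L
G: no outgoing edge → L
D: can move to G, which is L ⇒ W
C: can move to G, which is L ⇒ W
E: can move to G, which is L ⇒ W
B: can move to G, which is L ⇒ W
F: can move to A, which is L ⇒ W
The losing starting vertices are exactly the entries labelled L in this table (2 of them).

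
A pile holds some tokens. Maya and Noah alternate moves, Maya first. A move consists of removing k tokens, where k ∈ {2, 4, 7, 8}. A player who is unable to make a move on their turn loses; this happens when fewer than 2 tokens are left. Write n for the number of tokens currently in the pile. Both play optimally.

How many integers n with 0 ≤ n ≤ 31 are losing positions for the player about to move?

Build the W/L table. Terminal = L. A non-terminal position is W if it has a move to some L; otherwise it is L.
n=0: no move → L
n=1: no move → L
n=2: W (go to 0, an L position)
n=3: W (go to 1, an L position)
n=4: W (go to 0, an L position)
n=5: W (go to 1, an L position)
n=6: L (options 4(W), 2(W) are all W)
n=7: W (go to 0, an L position)
n=8: W (go to 6, an L position)
n=9: W (go to 1, an L position)
n=10: W (go to 6, an L position)
n=11: L (options 9(W), 7(W), 4(W), 3(W) are all W)
n=12: L (options 10(W), 8(W), 5(W), 4(W) are all W)
n=13: W (go to 11, an L position)
n=14: W (go to 12, an L position)
n=15: W (go to 11, an L position)
n=16: W (go to 12, an L position)
n=17: L (options 15(W), 13(W), 10(W), 9(W) are all W)
n=18: W (go to 11, an L position)
n=19: W (go to 17, an L position)
n=20: W (go to 12, an L position)
n=21: W (go to 17, an L position)
n=22: L (options 20(W), 18(W), 15(W), 14(W) are all W)
n=23: L (options 21(W), 19(W), 16(W), 15(W) are all W)
n=24: W (go to 22, an L position)
n=25: W (go to 23, an L position)
n=26: W (go to 22, an L position)
n=27: W (go to 23, an L position)
n=28: L (options 26(W), 24(W), 21(W), 20(W) are all W)
n=29: W (go to 22, an L position)
n=30: W (go to 28, an L position)
n=31: W (go to 23, an L position)
L entries with 0 ≤ n ≤ 31: n = 0, 1, 6, 11, 12, 17, 22, 23, 28; that makes 9.

9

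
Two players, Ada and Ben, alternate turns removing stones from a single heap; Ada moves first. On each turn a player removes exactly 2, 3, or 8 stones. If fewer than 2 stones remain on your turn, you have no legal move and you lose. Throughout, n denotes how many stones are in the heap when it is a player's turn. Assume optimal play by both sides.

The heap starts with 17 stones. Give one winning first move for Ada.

Classify positions by backward induction: terminal positions (no move available) are L. From any other position, the mover wins iff some move reaches an L.
n=0: no move → L
n=1: no move → L
n=2: can move to 0, which is L ⇒ W
n=3: can move to 1, which is L ⇒ W
n=4: can move to 1, which is L ⇒ W
n=5: moves to 3(W), 2(W); every one is W ⇒ L
n=6: moves to 4(W), 3(W); every one is W ⇒ L
n=7: can move to 5, which is L ⇒ W
n=8: can move to 6, which is L ⇒ W
n=9: can move to 6, which is L ⇒ W
n=10: moves to 8(W), 7(W), 2(W); every one is W ⇒ L
n=11: moves to 9(W), 8(W), 3(W); every one is W ⇒ L
n=12: can move to 10, which is L ⇒ W
n=13: can move to 11, which is L ⇒ W
n=14: can move to 11, which is L ⇒ W
n=15: moves to 13(W), 12(W), 7(W); every one is W ⇒ L
n=16: moves to 14(W), 13(W), 8(W); every one is W ⇒ L
n=17: can move to 15, which is L ⇒ W
From 17, the L positions reachable in one move are: 15.

Remove 2, leaving 15.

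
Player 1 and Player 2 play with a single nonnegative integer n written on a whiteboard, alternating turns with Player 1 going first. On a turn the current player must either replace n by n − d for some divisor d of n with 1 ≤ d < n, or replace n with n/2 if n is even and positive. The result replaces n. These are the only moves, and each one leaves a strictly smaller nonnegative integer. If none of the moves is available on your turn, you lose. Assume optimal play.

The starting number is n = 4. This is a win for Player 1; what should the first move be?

Label each position W (a win for the player to move) or L (a loss). A position with no legal move is L; any other position is W exactly when some move reaches an L, and L when every move reaches a W.
n=0: no move → L
n=1: no move → L
n=2: reaches L-position 1 → W
n=3: only reaches 2(W), which is W → L
n=4: reaches L-position 3 → W
From 4, the L positions reachable in one move are: 3.

Move to 3.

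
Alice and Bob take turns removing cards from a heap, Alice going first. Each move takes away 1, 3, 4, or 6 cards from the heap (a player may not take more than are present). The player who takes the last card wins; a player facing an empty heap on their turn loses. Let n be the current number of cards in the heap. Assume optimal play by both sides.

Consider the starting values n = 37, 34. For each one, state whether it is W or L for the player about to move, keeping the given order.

Classify positions by backward induction: terminal positions (no move available) are L. From any other position, the mover wins iff some move reaches an L.
n=0: no move → L
n=1: W (go to 0, an L position)
n=2: L (sole option 1(W) is W)
n=3: W (go to 2, an L position)
n=4: W (go to 0, an L position)
n=5: W (go to 2, an L position)
n=6: W (go to 2, an L position)
n=7: L (options 6(W), 4(W), 3(W), 1(W) are all W)
n=8: W (go to 7, an L position)
n=9: L (options 8(W), 6(W), 5(W), 3(W) are all W)
n=10: W (go to 9, an L position)
n=11: W (go to 7, an L position)
n=12: W (go to 9, an L position)
n=13: W (go to 9, an L position)
n=14: L (options 13(W), 11(W), 10(W), 8(W) are all W)
n=15: W (go to 14, an L position)
n=16: L (options 15(W), 13(W), 12(W), 10(W) are all W)
n=17: W (go to 16, an L position)
n=18: W (go to 14, an L position)
n=19: W (go to 16, an L position)
n=20: W (go to 16, an L position)
n=21: L (options 20(W), 18(W), 17(W), 15(W) are all W)
n=22: W (go to 21, an L position)
n=23: L (options 22(W), 20(W), 19(W), 17(W) are all W)
n=24: W (go to 23, an L position)
n=25: W (go to 21, an L position)
n=26: W (go to 23, an L position)
n=27: W (go to 23, an L position)
n=28: L (options 27(W), 25(W), 24(W), 22(W) are all W)
n=29: W (go to 28, an L position)
n=30: L (options 29(W), 27(W), 26(W), 24(W) are all W)
n=31: W (go to 30, an L position)
n=32: W (go to 28, an L position)
n=33: W (go to 30, an L position)
n=34: W (go to 30, an L position)
n=35: L (options 34(W), 32(W), 31(W), 29(W) are all W)
n=36: W (go to 35, an L position)
n=37: L (options 36(W), 34(W), 33(W), 31(W) are all W)

37: L, 34: W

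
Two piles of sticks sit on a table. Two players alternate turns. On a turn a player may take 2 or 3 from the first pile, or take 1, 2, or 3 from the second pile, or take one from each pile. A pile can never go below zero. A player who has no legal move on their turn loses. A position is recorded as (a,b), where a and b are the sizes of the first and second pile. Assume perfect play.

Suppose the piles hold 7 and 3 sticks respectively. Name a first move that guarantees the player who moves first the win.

Label each position W (a win for the player to move) or L (a loss). A position with no legal move is L; any other position is W exactly when some move reaches an L, and L when every move reaches a W.
No move ever increases a pile, so every position that can arise here has a ≤ 7 and b ≤ 3; it is enough to label the cells with 0 ≤ a ≤ 7 and 0 ≤ b ≤ 3.
Every move lowers a or b (never raises either), so fill the grid row by row in increasing a, and left to right within a row: each cell's successors are then already labelled.
      b=0  b=1  b=2  b=3
a=0:    L    W    W    W
a=1:    L    W    W    W
a=2:    W    W    L    W
a=3:    W    L    W    W
a=4:    W    L    W    W
a=5:    L    W    W    W
a=6:    L    W    W    W
a=7:    W    W    L    W
Cells with no legal move (terminal, hence L): (0,0), (1,0).
The remaining L cells, each justified by listing all of its moves:
(2,2): →(0,2)(W), (2,1)(W), (2,0)(W), (1,1)(W) — all W, so L
(3,1): →(1,1)(W), (0,1)(W), (3,0)(W), (2,0)(W) — all W, so L
(4,1): →(2,1)(W), (1,1)(W), (4,0)(W), (3,0)(W) — all W, so L
(5,0): →(3,0)(W), (2,0)(W) — all W, so L
(6,0): →(4,0)(W), (3,0)(W) — all W, so L
(7,2): →(5,2)(W), (4,2)(W), (7,1)(W), (7,0)(W), (6,1)(W) — all W, so L
Every other cell has at least one move into one of the L cells above, so it is W.
From (7,3), the L positions reachable in one move are: (7,2).

Move to (7,2).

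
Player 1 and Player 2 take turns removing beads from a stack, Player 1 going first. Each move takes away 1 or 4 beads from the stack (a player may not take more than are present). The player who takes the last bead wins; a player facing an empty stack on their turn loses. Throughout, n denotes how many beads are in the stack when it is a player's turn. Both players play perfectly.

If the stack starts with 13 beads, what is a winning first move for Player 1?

Use the standard recursion: the mover loses at a terminal position; elsewhere, the mover wins exactly when some move hands the opponent an L position.
n=0: no move → L
n=1: →0(L), so W
n=2: →1(W) only, which is W, so L
n=3: →2(L), so W
n=4: →0(L), so W
n=5: →4(W), 1(W) — all W, so L
n=6: →5(L), so W
n=7: →6(W), 3(W) — all W, so L
n=8: →7(L), so W
n=9: →5(L), so W
n=10: →9(W), 6(W) — all W, so L
n=11: →10(L), so W
n=12: →11(W), 8(W) — all W, so L
n=13: →12(L), so W
From 13, the L positions reachable in one move are: 12.

Remove 1, leaving 12.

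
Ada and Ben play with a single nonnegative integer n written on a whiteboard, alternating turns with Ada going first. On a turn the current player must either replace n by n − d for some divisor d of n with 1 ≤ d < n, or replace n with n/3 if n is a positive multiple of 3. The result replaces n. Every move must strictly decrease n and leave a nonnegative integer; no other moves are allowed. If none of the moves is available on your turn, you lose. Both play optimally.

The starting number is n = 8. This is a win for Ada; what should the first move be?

Move to 4.

Use the standard recursion: the mover loses at a terminal position; elsewhere, the mover wins exactly when some move hands the opponent an L position.
n=0: no move → L
n=1: no move → L
n=2: can move to 1, which is L ⇒ W
n=3: can move to 1, which is L ⇒ W
n=4: moves to 2(W), 3(W); every one is W ⇒ L
n=5: can move to 4, which is L ⇒ W
n=6: can move to 4, which is L ⇒ W
n=7: the only move is to 6(W), a W ⇒ L
n=8: can move to 4, which is L ⇒ W
From 8, the L positions reachable in one move are: 4, 7. Any move reaching one of these is winning.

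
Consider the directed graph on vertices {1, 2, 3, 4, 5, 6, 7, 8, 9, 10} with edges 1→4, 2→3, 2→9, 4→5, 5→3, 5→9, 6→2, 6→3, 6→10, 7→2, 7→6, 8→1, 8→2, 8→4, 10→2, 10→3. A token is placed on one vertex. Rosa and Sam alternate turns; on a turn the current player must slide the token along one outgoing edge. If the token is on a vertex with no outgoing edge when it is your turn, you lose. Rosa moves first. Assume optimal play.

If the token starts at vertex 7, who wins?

Classify positions by backward induction: terminal positions (no move available) are L. From any other position, the mover wins iff some move reaches an L.
Every edge goes from a vertex to one that appears earlier in the order 3, 9, 2, 10, 6, 5, 4, 1, 8, 7, so processing vertices in that order labels each vertex after all of its successors.
3: no outgoing edge → L
9: no outgoing edge → L
2: →9(L), so W
10: →3(L), so W
6: →3(L), so W
5: →9(L), so W
4: →5(W) only, which is W, so L
1: →4(L), so W
8: →4(L), so W
7: →6(W), 2(W) — all W, so L
Every move from 7 reaches a W position, so the mover loses.

Sam wins.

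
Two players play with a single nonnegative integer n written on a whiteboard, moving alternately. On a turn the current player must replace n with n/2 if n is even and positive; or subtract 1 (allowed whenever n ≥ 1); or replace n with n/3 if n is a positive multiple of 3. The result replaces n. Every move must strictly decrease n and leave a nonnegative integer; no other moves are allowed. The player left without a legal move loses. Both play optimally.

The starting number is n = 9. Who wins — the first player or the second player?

Compute win/loss labels from the base case upward. A position with no move is L. Any other position is W if it can reach an L in one move, else L.
n=0: no move → L
n=1: →0(L), so W
n=2: →1(W) only, which is W, so L
n=3: →2(L), so W
n=4: →2(L), so W
n=5: →4(W) only, which is W, so L
n=6: →2(L), so W
n=7: →6(W) only, which is W, so L
n=8: →7(L), so W
n=9: →3(W), 8(W) — all W, so L
Every move from 9 reaches a W position, so the mover loses.

The second player wins.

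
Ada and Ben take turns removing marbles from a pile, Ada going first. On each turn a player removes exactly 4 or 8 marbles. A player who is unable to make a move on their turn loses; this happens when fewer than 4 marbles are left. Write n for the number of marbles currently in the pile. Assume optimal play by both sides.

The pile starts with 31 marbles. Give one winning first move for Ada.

Label each position W (a win for the player to move) or L (a loss). A position with no legal move is L; any other position is W exactly when some move reaches an L, and L when every move reaches a W.
n=0: no move → L
n=1: no move → L
n=2: no move → L
n=3: no move → L
n=4: can move to 0, which is L ⇒ W
n=5: can move to 1, which is L ⇒ W
n=6: can move to 2, which is L ⇒ W
n=7: can move to 3, which is L ⇒ W
n=8: can move to 0, which is L ⇒ W
n=9: can move to 1, which is L ⇒ W
n=10: can move to 2, which is L ⇒ W
n=11: can move to 3, which is L ⇒ W
n=12: moves to 8(W), 4(W); every one is W ⇒ L
n=13: moves to 9(W), 5(W); every one is W ⇒ L
n=14: moves to 10(W), 6(W); every one is W ⇒ L
n=15: moves to 11(W), 7(W); every one is W ⇒ L
n=16: can move to 12, which is L ⇒ W
n=17: can move to 13, which is L ⇒ W
n=18: can move to 14, which is L ⇒ W
n=19: can move to 15, which is L ⇒ W
n=20: can move to 12, which is L ⇒ W
n=21: can move to 13, which is L ⇒ W
n=22: can move to 14, which is L ⇒ W
n=23: can move to 15, which is L ⇒ W
n=24: moves to 20(W), 16(W); every one is W ⇒ L
n=25: moves to 21(W), 17(W); every one is W ⇒ L
n=26: moves to 22(W), 18(W); every one is W ⇒ L
n=27: moves to 23(W), 19(W); every one is W ⇒ L
n=28: can move to 24, which is L ⇒ W
n=29: can move to 25, which is L ⇒ W
n=30: can move to 26, which is L ⇒ W
n=31: can move to 27, which is L ⇒ W
From 31, the L positions reachable in one move are: 27.

Remove 4, leaving 27.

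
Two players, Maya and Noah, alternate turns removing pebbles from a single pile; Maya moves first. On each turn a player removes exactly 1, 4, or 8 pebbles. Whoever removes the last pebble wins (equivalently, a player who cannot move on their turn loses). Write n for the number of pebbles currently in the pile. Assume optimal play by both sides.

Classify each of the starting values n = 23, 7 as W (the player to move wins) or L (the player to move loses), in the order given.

23: W, 7: L

Build the W/L table. Terminal = L. A non-terminal position is W if it has a move to some L; otherwise it is L.
n=0: no move → L
n=1: W (go to 0, an L position)
n=2: L (sole option 1(W) is W)
n=3: W (go to 2, an L position)
n=4: W (go to 0, an L position)
n=5: L (options 4(W), 1(W) are all W)
n=6: W (go to 5, an L position)
n=7: L (options 6(W), 3(W) are all W)
n=8: W (go to 7, an L position)
n=9: W (go to 5, an L position)
n=10: W (go to 2, an L position)
n=11: W (go to 7, an L position)
n=12: L (options 11(W), 8(W), 4(W) are all W)
n=13: W (go to 12, an L position)
n=14: L (options 13(W), 10(W), 6(W) are all W)
n=15: W (go to 14, an L position)
n=16: W (go to 12, an L position)
n=17: L (options 16(W), 13(W), 9(W) are all W)
n=18: W (go to 17, an L position)
n=19: L (options 18(W), 15(W), 11(W) are all W)
n=20: W (go to 19, an L position)
n=21: W (go to 17, an L position)
n=22: W (go to 14, an L position)
n=23: W (go to 19, an L position)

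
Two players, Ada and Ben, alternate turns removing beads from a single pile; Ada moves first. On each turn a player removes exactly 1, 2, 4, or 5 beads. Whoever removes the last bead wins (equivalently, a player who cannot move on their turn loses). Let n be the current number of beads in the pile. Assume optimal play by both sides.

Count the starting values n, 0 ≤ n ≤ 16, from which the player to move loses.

6

Use the standard recursion: the mover loses at a terminal position; elsewhere, the mover wins exactly when some move hands the opponent an L position.
n=0: no move → L
n=1: W (go to 0, an L position)
n=2: W (go to 0, an L position)
n=3: L (options 2(W), 1(W) are all W)
n=4: W (go to 3, an L position)
n=5: W (go to 3, an L position)
n=6: L (options 5(W), 4(W), 2(W), 1(W) are all W)
n=7: W (go to 6, an L position)
n=8: W (go to 6, an L position)
n=9: L (options 8(W), 7(W), 5(W), 4(W) are all W)
n=10: W (go to 9, an L position)
n=11: W (go to 9, an L position)
n=12: L (options 11(W), 10(W), 8(W), 7(W) are all W)
n=13: W (go to 12, an L position)
n=14: W (go to 12, an L position)
n=15: L (options 14(W), 13(W), 11(W), 10(W) are all W)
n=16: W (go to 15, an L position)
L entries with 0 ≤ n ≤ 16: n = 0, 3, 6, 9, 12, 15; that makes 6.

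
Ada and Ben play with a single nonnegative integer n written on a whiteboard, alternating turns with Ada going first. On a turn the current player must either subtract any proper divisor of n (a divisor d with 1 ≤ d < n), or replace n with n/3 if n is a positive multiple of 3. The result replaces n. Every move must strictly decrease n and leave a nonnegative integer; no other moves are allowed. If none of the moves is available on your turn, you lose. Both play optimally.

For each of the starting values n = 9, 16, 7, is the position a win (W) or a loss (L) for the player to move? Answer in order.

Compute win/loss labels from the base case upward. A position with no move is L. Any other position is W if it can reach an L in one move, else L.
n=0: no move → L
n=1: no move → L
n=2: can move to 1, which is L ⇒ W
n=3: can move to 1, which is L ⇒ W
n=4: moves to 2(W), 3(W); every one is W ⇒ L
n=5: can move to 4, which is L ⇒ W
n=6: can move to 4, which is L ⇒ W
n=7: the only move is to 6(W), a W ⇒ L
n=8: can move to 4, which is L ⇒ W
n=9: moves to 3(W), 6(W), 8(W); every one is W ⇒ L
n=10: can move to 9, which is L ⇒ W
n=11: the only move is to 10(W), a W ⇒ L
n=12: can move to 4, which is L ⇒ W
n=13: the only move is to 12(W), a W ⇒ L
n=14: can move to 7, which is L ⇒ W
n=15: moves to 5(W), 10(W), 12(W), 14(W); every one is W ⇒ L
n=16: can move to 15, which is L ⇒ W

9: L, 16: W, 7: L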